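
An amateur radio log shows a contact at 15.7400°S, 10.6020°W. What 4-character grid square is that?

IH44

Add 180° to longitude and 90° to latitude: 169.40, 74.26.
Field: lon ⌊169.40/20⌋ = 8 → I; lat ⌊74.26/10⌋ = 7 → H.
Square: lon ⌊9.40/2⌋ = 4; lat ⌊4.26/1⌋ = 4.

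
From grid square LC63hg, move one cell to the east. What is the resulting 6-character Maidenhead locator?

Longitude subsquare h = 7; +1 → 8 = i.
The latitude characters are unchanged.

LC63ig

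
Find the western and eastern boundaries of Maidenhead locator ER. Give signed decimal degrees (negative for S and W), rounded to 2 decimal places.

Field E=4, R=17: +4·20° lon, +17·10° lat → SW at lon -100°, lat 80°.
Cell spans 20° lon × 10° lat.
west -100.00, east -80.00.

-100.00, -80.00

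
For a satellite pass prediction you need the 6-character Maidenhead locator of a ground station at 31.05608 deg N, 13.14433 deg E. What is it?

Offset from 180°W / 90°S: lon 193.1443°, lat 121.0561°.
Field: 193.1443/20 → 9 → J, 121.0561/10 → 12 → M; chars JM.
Square: 13.1443/2 → 6, 1.0561/1 → 1; chars 61.
Subsquare: 1.1443/0.0833333 → 13 → n, 0.0561/0.0416667 → 1 → b; chars nb.

JM61nb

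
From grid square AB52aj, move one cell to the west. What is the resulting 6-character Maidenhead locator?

Longitude subsquare a = 0; −1 → -1, wraps to 23 = x, carry into square.
Longitude square 5; −1 → 4.
The latitude characters are unchanged.

AB42xj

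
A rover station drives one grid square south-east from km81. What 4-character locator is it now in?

KM90

Longitude square 8; +1 → 9.
Latitude square 1; −1 → 0.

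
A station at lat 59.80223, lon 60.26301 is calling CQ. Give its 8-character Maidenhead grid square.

Offset from 180°W / 90°S: lon 240.26301°, lat 149.80223°.
Field: lon ⌊240.26301/20⌋ = 12 → M; lat ⌊149.80223/10⌋ = 14 → O.
Square: lon ⌊0.26301/2⌋ = 0; lat ⌊9.80223/1⌋ = 9.
Subsquare: lon ⌊0.26301/0.0833333⌋ = 3 → d; lat ⌊0.80223/0.0416667⌋ = 19 → t.
Extended square: lon ⌊0.01301/0.00833333⌋ = 1; lat ⌊0.01056/0.00416667⌋ = 2.

MO09dt12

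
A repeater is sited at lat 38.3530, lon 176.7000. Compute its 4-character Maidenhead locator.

RM88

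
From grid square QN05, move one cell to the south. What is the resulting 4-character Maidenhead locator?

QN04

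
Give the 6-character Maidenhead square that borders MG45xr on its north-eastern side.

MG55as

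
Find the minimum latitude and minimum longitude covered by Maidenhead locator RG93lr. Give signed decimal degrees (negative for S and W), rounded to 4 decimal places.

-26.2917, 178.9167

Field R=17, G=6: +17·20° lon, +6·10° lat → SW at lon 160°, lat -30°.
Square 9, 3: +9·2° lon, +3·1° lat → SW at lon 178°, lat -27°.
Subsquare l=11, r=17: +11·0.0833333° lon, +17·0.0416667° lat → SW at lon 178.917°, lat -26.2917°.
latitude -26.2917, longitude 178.9167.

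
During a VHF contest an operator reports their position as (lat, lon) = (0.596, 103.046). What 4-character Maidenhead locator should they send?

Offset from 180°W / 90°S: lon 283.05°, lat 90.60°.
Field: 283.05/20 → 14 → O, 90.60/10 → 9 → J; chars OJ.
Square: 3.05/2 → 1, 0.60/1 → 0; chars 10.

OJ10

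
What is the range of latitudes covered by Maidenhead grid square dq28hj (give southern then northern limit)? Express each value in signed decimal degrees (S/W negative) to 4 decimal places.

Field D=3, Q=16: +3·20° lon, +16·10° lat → SW at lon -120°, lat 70°.
Square 2, 8: +2·2° lon, +8·1° lat → SW at lon -116°, lat 78°.
Subsquare h=7, j=9: +7·0.0833333° lon, +9·0.0416667° lat → SW at lon -115.417°, lat 78.375°.
Cell spans 0.0833333° lon × 0.0416667° lat.
south 78.3750, north 78.4167.

78.3750, 78.4167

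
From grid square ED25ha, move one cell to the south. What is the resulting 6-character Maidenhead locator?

ED24hx

Latitude subsquare a = 0; −1 → -1, wraps to 23 = x, carry into square.
Latitude square 5; −1 → 4.
The longitude characters are unchanged.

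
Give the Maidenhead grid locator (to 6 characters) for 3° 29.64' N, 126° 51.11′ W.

CJ63nl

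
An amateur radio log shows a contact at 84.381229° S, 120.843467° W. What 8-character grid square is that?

CA95no88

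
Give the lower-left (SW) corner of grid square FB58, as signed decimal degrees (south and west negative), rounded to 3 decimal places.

-72.000, -70.000

Field F=5, B=1: +5·20° lon, +1·10° lat → SW at lon -80°, lat -80°.
Square 5, 8: +5·2° lon, +8·1° lat → SW at lon -70°, lat -72°.
latitude -72.000, longitude -70.000.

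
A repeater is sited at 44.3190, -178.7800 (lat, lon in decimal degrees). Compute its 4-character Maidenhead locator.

Shift to the Maidenhead origin (180°W, 90°S): lon 1.22, lat 134.32.
Field (20°×10°, letters A–R): 1.22/20 → 0 → A, 134.32/10 → 13 → N; chars AN.
Square (2°×1°, digits 0–9): 1.22/2 → 0, 4.32/1 → 4; chars 04.

AN04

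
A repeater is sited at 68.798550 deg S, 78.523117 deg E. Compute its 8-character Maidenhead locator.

MC91ge28

Shift to the Maidenhead origin (180°W, 90°S): lon 258.52312, lat 21.20145.
Field: lon ⌊258.52312/20⌋ = 12 → M; lat ⌊21.20145/10⌋ = 2 → C.
Square: lon ⌊18.52312/2⌋ = 9; lat ⌊1.20145/1⌋ = 1.
Subsquare: lon ⌊0.52312/0.0833333⌋ = 6 → g; lat ⌊0.20145/0.0416667⌋ = 4 → e.
Extended square: lon ⌊0.02312/0.00833333⌋ = 2; lat ⌊0.03478/0.00416667⌋ = 8.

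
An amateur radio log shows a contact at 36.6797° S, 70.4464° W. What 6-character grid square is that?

FF43sh

Add 180° to longitude and 90° to latitude: 109.5536, 53.3203.
Field: lon ⌊109.5536/20⌋ = 5 → F; lat ⌊53.3203/10⌋ = 5 → F.
Square: lon ⌊9.5536/2⌋ = 4; lat ⌊3.3203/1⌋ = 3.
Subsquare: lon ⌊1.5536/0.0833333⌋ = 18 → s; lat ⌊0.3203/0.0416667⌋ = 7 → h.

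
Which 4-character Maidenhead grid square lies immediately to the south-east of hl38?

HL47

Longitude square 3; +1 → 4.
Latitude square 8; −1 → 7.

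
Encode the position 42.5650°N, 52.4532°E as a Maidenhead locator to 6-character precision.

Shift to the Maidenhead origin (180°W, 90°S): lon 232.4532, lat 132.5650.
Field: lon ⌊232.4532/20⌋ = 11 → L; lat ⌊132.5650/10⌋ = 13 → N.
Square: lon ⌊12.4532/2⌋ = 6; lat ⌊2.5650/1⌋ = 2.
Subsquare: lon ⌊0.4532/0.0833333⌋ = 5 → f; lat ⌊0.5650/0.0416667⌋ = 13 → n.

LN62fn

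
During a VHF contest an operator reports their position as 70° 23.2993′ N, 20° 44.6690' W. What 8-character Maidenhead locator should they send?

HQ90pj03

Add 180° to longitude and 90° to latitude: 159.25552, 160.38832.
Field: lon ⌊159.25552/20⌋ = 7 → H; lat ⌊160.38832/10⌋ = 16 → Q.
Square: lon ⌊19.25552/2⌋ = 9; lat ⌊0.38832/1⌋ = 0.
Subsquare: lon ⌊1.25552/0.0833333⌋ = 15 → p; lat ⌊0.38832/0.0416667⌋ = 9 → j.
Extended square: lon ⌊0.00552/0.00833333⌋ = 0; lat ⌊0.01332/0.00416667⌋ = 3.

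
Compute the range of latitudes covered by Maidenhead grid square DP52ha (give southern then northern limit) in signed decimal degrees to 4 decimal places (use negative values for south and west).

62.0000, 62.0417

Field D=3, P=15: +3·20° lon, +15·10° lat → SW at lon -120°, lat 60°.
Square 5, 2: +5·2° lon, +2·1° lat → SW at lon -110°, lat 62°.
Subsquare h=7, a=0: +7·0.0833333° lon, +0·0.0416667° lat → SW at lon -109.417°, lat 62°.
Cell spans 0.0833333° lon × 0.0416667° lat.
south 62.0000, north 62.0417.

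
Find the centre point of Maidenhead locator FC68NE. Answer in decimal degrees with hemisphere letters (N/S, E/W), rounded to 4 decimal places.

61.8125° S, 66.8750° W

Field F=5, C=2: +5·20° lon, +2·10° lat → SW at lon -80°, lat -70°.
Square 6, 8: +6·2° lon, +8·1° lat → SW at lon -68°, lat -62°.
Subsquare n=13, e=4: +13·0.0833333° lon, +4·0.0416667° lat → SW at lon -66.9167°, lat -61.8333°.
Cell spans 0.0833333° lon × 0.0416667° lat. Centre is SW corner plus half of each.
latitude 61.8125° S, longitude 66.8750° W.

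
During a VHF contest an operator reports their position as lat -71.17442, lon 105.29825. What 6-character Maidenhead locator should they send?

Offset from 180°W / 90°S: lon 285.2982°, lat 18.8256°.
Field (20°×10°, letters A–R): 285.2982/20 → 14 → O, 18.8256/10 → 1 → B; chars OB.
Square (2°×1°, digits 0–9): 5.2982/2 → 2, 8.8256/1 → 8; chars 28.
Subsquare (5′×2.5′, letters a–x): 1.2982/0.0833333 → 15 → p, 0.8256/0.0416667 → 19 → t; chars pt.

OB28pt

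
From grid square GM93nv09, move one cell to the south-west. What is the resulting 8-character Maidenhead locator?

GM93mv98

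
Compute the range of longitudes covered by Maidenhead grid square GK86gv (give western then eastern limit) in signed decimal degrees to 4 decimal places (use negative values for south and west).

Field G=6, K=10: +6·20° lon, +10·10° lat → SW at lon -60°, lat 10°.
Square 8, 6: +8·2° lon, +6·1° lat → SW at lon -44°, lat 16°.
Subsquare g=6, v=21: +6·0.0833333° lon, +21·0.0416667° lat → SW at lon -43.5°, lat 16.875°.
Cell spans 0.0833333° lon × 0.0416667° lat.
west -43.5000, east -43.4167.

-43.5000, -43.4167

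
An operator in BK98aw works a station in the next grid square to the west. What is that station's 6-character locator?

BK88xw

Longitude subsquare a = 0; −1 → -1, wraps to 23 = x, carry into square.
Longitude square 9; −1 → 8.
The latitude characters are unchanged.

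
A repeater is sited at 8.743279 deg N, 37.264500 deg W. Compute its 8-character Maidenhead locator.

Add 180° to longitude and 90° to latitude: 142.73550, 98.74328.
Field (20°×10°, letters A–R): 142.73550/20 → 7 → H, 98.74328/10 → 9 → J; chars HJ.
Square (2°×1°, digits 0–9): 2.73550/2 → 1, 8.74328/1 → 8; chars 18.
Subsquare (5′×2.5′, letters a–x): 0.73550/0.0833333 → 8 → i, 0.74328/0.0416667 → 17 → r; chars ir.
Extended square (30″×15″, digits 0–9): 0.06883/0.00833333 → 8, 0.03495/0.00416667 → 8; chars 88.

HJ18ir88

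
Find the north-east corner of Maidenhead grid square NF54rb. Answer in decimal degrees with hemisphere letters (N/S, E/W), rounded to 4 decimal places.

35.9167° S, 91.5000° E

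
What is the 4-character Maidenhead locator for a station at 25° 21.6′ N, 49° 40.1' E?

Add 180° to longitude and 90° to latitude: 229.67, 115.36.
Field (20°×10°, letters A–R): lon ⌊229.67/20⌋ = 11 → L; lat ⌊115.36/10⌋ = 11 → L.
Square (2°×1°, digits 0–9): lon ⌊9.67/2⌋ = 4; lat ⌊5.36/1⌋ = 5.

LL45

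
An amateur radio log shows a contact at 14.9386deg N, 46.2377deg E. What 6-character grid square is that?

Shift to the Maidenhead origin (180°W, 90°S): lon 226.2377, lat 104.9386.
Field (20°×10°, letters A–R): 226.2377/20 → 11 → L, 104.9386/10 → 10 → K; chars LK.
Square (2°×1°, digits 0–9): 6.2377/2 → 3, 4.9386/1 → 4; chars 34.
Subsquare (5′×2.5′, letters a–x): 0.2377/0.0833333 → 2 → c, 0.9386/0.0416667 → 22 → w; chars cw.

LK34cw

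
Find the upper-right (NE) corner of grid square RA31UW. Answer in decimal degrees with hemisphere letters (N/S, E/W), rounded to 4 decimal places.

88.0417° S, 167.7500° E

Field R=17, A=0: +17·20° lon, +0·10° lat → SW at lon 160°, lat -90°.
Square 3, 1: +3·2° lon, +1·1° lat → SW at lon 166°, lat -89°.
Subsquare u=20, w=22: +20·0.0833333° lon, +22·0.0416667° lat → SW at lon 167.667°, lat -88.0833°.
Cell spans 0.0833333° lon × 0.0416667° lat. NE corner is SW corner plus one full cell.
latitude 88.0417° S, longitude 167.7500° E.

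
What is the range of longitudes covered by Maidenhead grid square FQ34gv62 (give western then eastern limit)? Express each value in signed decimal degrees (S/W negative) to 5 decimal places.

-73.45000, -73.44167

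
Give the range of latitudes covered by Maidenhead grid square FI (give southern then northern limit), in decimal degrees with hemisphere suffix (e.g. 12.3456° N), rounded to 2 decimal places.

10.00° S, 0.00° N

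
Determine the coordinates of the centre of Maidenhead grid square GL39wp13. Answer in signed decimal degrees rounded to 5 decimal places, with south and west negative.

Field G=6, L=11: +6·20° lon, +11·10° lat → SW at lon -60°, lat 20°.
Square 3, 9: +3·2° lon, +9·1° lat → SW at lon -54°, lat 29°.
Subsquare w=22, p=15: +22·0.0833333° lon, +15·0.0416667° lat → SW at lon -52.1667°, lat 29.625°.
Extended square 1, 3: +1·0.00833333° lon, +3·0.00416667° lat → SW at lon -52.1583°, lat 29.6375°.
Cell spans 0.00833333° lon × 0.00416667° lat. Centre is SW corner plus half of each.
latitude 29.63958, longitude -52.15417.

29.63958, -52.15417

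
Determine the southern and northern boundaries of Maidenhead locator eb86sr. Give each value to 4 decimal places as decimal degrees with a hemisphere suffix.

73.2917° S, 73.2500° S

Field E=4, B=1: +4·20° lon, +1·10° lat → SW at lon -100°, lat -80°.
Square 8, 6: +8·2° lon, +6·1° lat → SW at lon -84°, lat -74°.
Subsquare s=18, r=17: +18·0.0833333° lon, +17·0.0416667° lat → SW at lon -82.5°, lat -73.2917°.
Cell spans 0.0833333° lon × 0.0416667° lat.
south 73.2917° S, north 73.2500° S.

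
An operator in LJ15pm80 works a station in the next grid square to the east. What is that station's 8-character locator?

LJ15pm90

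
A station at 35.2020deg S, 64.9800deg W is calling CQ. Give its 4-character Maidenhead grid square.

FF74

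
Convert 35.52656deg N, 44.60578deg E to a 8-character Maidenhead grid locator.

LM25hm26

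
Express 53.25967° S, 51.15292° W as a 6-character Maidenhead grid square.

Shift to the Maidenhead origin (180°W, 90°S): lon 128.8471, lat 36.7403.
Field: 128.8471/20 → 6 → G, 36.7403/10 → 3 → D; chars GD.
Square: 8.8471/2 → 4, 6.7403/1 → 6; chars 46.
Subsquare: 0.8471/0.0833333 → 10 → k, 0.7403/0.0416667 → 17 → r; chars kr.

GD46kr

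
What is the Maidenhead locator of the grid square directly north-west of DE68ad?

DE58xe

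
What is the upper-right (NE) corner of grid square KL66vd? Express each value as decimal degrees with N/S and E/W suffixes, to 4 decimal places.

26.1667° N, 33.8333° E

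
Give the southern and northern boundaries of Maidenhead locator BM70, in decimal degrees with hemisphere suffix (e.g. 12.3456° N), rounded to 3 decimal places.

Field B=1, M=12: +1·20° lon, +12·10° lat → SW at lon -160°, lat 30°.
Square 7, 0: +7·2° lon, +0·1° lat → SW at lon -146°, lat 30°.
Cell spans 2° lon × 1° lat.
south 30.000° N, north 31.000° N.

30.000° N, 31.000° N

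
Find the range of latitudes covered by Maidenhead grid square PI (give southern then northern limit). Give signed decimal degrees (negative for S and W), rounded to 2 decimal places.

Field P=15, I=8: +15·20° lon, +8·10° lat → SW at lon 120°, lat -10°.
Cell spans 20° lon × 10° lat.
south -10.00, north 0.00.

-10.00, 0.00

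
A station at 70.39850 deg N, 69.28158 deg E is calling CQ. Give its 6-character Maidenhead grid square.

Shift to the Maidenhead origin (180°W, 90°S): lon 249.2816, lat 160.3985.
Field: lon ⌊249.2816/20⌋ = 12 → M; lat ⌊160.3985/10⌋ = 16 → Q.
Square: lon ⌊9.2816/2⌋ = 4; lat ⌊0.3985/1⌋ = 0.
Subsquare: lon ⌊1.2816/0.0833333⌋ = 15 → p; lat ⌊0.3985/0.0416667⌋ = 9 → j.

MQ40pj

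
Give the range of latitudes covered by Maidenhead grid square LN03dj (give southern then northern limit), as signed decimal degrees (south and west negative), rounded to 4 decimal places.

43.3750, 43.4167

Field L=11, N=13: +11·20° lon, +13·10° lat → SW at lon 40°, lat 40°.
Square 0, 3: +0·2° lon, +3·1° lat → SW at lon 40°, lat 43°.
Subsquare d=3, j=9: +3·0.0833333° lon, +9·0.0416667° lat → SW at lon 40.25°, lat 43.375°.
Cell spans 0.0833333° lon × 0.0416667° lat.
south 43.3750, north 43.4167.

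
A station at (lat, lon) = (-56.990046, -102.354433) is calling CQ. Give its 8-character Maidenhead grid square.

DD83ta72

Shift to the Maidenhead origin (180°W, 90°S): lon 77.64557, lat 33.00995.
Field: lon ⌊77.64557/20⌋ = 3 → D; lat ⌊33.00995/10⌋ = 3 → D.
Square: lon ⌊17.64557/2⌋ = 8; lat ⌊3.00995/1⌋ = 3.
Subsquare: lon ⌊1.64557/0.0833333⌋ = 19 → t; lat ⌊0.00995/0.0416667⌋ = 0 → a.
Extended square: lon ⌊0.06223/0.00833333⌋ = 7; lat ⌊0.00995/0.00416667⌋ = 2.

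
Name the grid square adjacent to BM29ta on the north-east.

BM29ub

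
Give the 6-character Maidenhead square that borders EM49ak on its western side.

EM39xk

Longitude subsquare a = 0; −1 → -1, wraps to 23 = x, carry into square.
Longitude square 4; −1 → 3.
The latitude characters are unchanged.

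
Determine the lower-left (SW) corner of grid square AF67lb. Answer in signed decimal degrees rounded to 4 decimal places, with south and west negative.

-32.9583, -167.0833

Field A=0, F=5: +0·20° lon, +5·10° lat → SW at lon -180°, lat -40°.
Square 6, 7: +6·2° lon, +7·1° lat → SW at lon -168°, lat -33°.
Subsquare l=11, b=1: +11·0.0833333° lon, +1·0.0416667° lat → SW at lon -167.083°, lat -32.9583°.
latitude -32.9583, longitude -167.0833.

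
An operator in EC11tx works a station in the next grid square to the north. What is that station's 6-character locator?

EC12ta

Latitude subsquare x = 23; +1 → 24, wraps to 0 = a, carry into square.
Latitude square 1; +1 → 2.
The longitude characters are unchanged.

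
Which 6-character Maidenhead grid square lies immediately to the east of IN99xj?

Longitude subsquare x = 23; +1 → 24, wraps to 0 = a, carry into square.
Longitude square 9; +1 → 10, wraps to 0, carry into field.
Longitude field I = 8; +1 → 9 = J.
The latitude characters are unchanged.

JN09aj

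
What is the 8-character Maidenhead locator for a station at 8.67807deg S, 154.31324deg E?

QI71dh77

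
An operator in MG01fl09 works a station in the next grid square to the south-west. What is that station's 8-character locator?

Longitude extended square 0; −1 → -1, wraps to 9, carry into subsquare.
Longitude subsquare f = 5; −1 → 4 = e.
Latitude extended square 9; −1 → 8.

MG01el98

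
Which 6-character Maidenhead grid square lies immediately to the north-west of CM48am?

CM38xn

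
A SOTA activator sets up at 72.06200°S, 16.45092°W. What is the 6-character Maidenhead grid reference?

Offset from 180°W / 90°S: lon 163.5491°, lat 17.9380°.
Field: 163.5491/20 → 8 → I, 17.9380/10 → 1 → B; chars IB.
Square: 3.5491/2 → 1, 7.9380/1 → 7; chars 17.
Subsquare: 1.5491/0.0833333 → 18 → s, 0.9380/0.0416667 → 22 → w; chars sw.

IB17sw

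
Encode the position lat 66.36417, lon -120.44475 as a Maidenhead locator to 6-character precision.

CP96si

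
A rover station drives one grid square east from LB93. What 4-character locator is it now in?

Longitude square 9; +1 → 10, wraps to 0, carry into field.
Longitude field L = 11; +1 → 12 = M.
The latitude characters are unchanged.

MB03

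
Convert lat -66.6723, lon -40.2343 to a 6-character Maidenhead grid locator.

Add 180° to longitude and 90° to latitude: 139.7657, 23.3277.
Field: 139.7657/20 → 6 → G, 23.3277/10 → 2 → C; chars GC.
Square: 19.7657/2 → 9, 3.3277/1 → 3; chars 93.
Subsquare: 1.7657/0.0833333 → 21 → v, 0.3277/0.0416667 → 7 → h; chars vh.

GC93vh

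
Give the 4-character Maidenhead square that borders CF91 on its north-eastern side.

DF02

Longitude square 9; +1 → 10, wraps to 0, carry into field.
Longitude field C = 2; +1 → 3 = D.
Latitude square 1; +1 → 2.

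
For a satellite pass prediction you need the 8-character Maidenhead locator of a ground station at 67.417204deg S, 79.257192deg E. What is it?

MC92pn09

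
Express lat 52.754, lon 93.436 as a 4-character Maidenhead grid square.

Shift to the Maidenhead origin (180°W, 90°S): lon 273.44, lat 142.75.
Field (20°×10°, letters A–R): 273.44/20 → 13 → N, 142.75/10 → 14 → O; chars NO.
Square (2°×1°, digits 0–9): 13.44/2 → 6, 2.75/1 → 2; chars 62.

NO62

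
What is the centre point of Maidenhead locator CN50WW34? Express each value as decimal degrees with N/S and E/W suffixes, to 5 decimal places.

40.93542° N, 128.13750° W

Field C=2, N=13: +2·20° lon, +13·10° lat → SW at lon -140°, lat 40°.
Square 5, 0: +5·2° lon, +0·1° lat → SW at lon -130°, lat 40°.
Subsquare w=22, w=22: +22·0.0833333° lon, +22·0.0416667° lat → SW at lon -128.167°, lat 40.9167°.
Extended square 3, 4: +3·0.00833333° lon, +4·0.00416667° lat → SW at lon -128.142°, lat 40.9333°.
Cell spans 0.00833333° lon × 0.00416667° lat. Centre is SW corner plus half of each.
latitude 40.93542° N, longitude 128.13750° W.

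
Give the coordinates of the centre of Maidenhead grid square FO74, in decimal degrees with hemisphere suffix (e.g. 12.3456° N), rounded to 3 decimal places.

54.500° N, 65.000° W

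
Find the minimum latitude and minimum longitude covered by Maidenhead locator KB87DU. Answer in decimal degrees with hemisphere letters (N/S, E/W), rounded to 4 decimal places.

72.1667° S, 36.2500° E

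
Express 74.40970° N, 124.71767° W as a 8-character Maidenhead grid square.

CQ74pj38

Add 180° to longitude and 90° to latitude: 55.28233, 164.40970.
Field: lon ⌊55.28233/20⌋ = 2 → C; lat ⌊164.40970/10⌋ = 16 → Q.
Square: lon ⌊15.28233/2⌋ = 7; lat ⌊4.40970/1⌋ = 4.
Subsquare: lon ⌊1.28233/0.0833333⌋ = 15 → p; lat ⌊0.40970/0.0416667⌋ = 9 → j.
Extended square: lon ⌊0.03233/0.00833333⌋ = 3; lat ⌊0.03470/0.00416667⌋ = 8.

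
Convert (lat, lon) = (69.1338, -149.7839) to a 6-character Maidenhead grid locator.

BP59cd

Add 180° to longitude and 90° to latitude: 30.2161, 159.1338.
Field: lon ⌊30.2161/20⌋ = 1 → B; lat ⌊159.1338/10⌋ = 15 → P.
Square: lon ⌊10.2161/2⌋ = 5; lat ⌊9.1338/1⌋ = 9.
Subsquare: lon ⌊0.2161/0.0833333⌋ = 2 → c; lat ⌊0.1338/0.0416667⌋ = 3 → d.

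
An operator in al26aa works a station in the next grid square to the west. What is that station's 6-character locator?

AL16xa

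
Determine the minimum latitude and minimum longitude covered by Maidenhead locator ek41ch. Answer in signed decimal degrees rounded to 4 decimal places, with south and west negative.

11.2917, -91.8333

Field E=4, K=10: +4·20° lon, +10·10° lat → SW at lon -100°, lat 10°.
Square 4, 1: +4·2° lon, +1·1° lat → SW at lon -92°, lat 11°.
Subsquare c=2, h=7: +2·0.0833333° lon, +7·0.0416667° lat → SW at lon -91.8333°, lat 11.2917°.
latitude 11.2917, longitude -91.8333.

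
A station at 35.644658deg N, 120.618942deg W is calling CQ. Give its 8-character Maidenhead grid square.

CM95qp54

Shift to the Maidenhead origin (180°W, 90°S): lon 59.38106, lat 125.64466.
Field: 59.38106/20 → 2 → C, 125.64466/10 → 12 → M; chars CM.
Square: 19.38106/2 → 9, 5.64466/1 → 5; chars 95.
Subsquare: 1.38106/0.0833333 → 16 → q, 0.64466/0.0416667 → 15 → p; chars qp.
Extended square: 0.04772/0.00833333 → 5, 0.01966/0.00416667 → 4; chars 54.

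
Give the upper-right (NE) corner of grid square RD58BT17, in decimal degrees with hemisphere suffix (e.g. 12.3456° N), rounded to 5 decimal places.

51.17500° S, 170.10000° E

Field R=17, D=3: +17·20° lon, +3·10° lat → SW at lon 160°, lat -60°.
Square 5, 8: +5·2° lon, +8·1° lat → SW at lon 170°, lat -52°.
Subsquare b=1, t=19: +1·0.0833333° lon, +19·0.0416667° lat → SW at lon 170.083°, lat -51.2083°.
Extended square 1, 7: +1·0.00833333° lon, +7·0.00416667° lat → SW at lon 170.092°, lat -51.1792°.
Cell spans 0.00833333° lon × 0.00416667° lat. NE corner is SW corner plus one full cell.
latitude 51.17500° S, longitude 170.10000° E.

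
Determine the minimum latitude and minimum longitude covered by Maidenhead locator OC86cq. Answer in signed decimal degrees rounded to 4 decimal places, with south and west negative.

-63.3333, 116.1667

Field O=14, C=2: +14·20° lon, +2·10° lat → SW at lon 100°, lat -70°.
Square 8, 6: +8·2° lon, +6·1° lat → SW at lon 116°, lat -64°.
Subsquare c=2, q=16: +2·0.0833333° lon, +16·0.0416667° lat → SW at lon 116.167°, lat -63.3333°.
latitude -63.3333, longitude 116.1667.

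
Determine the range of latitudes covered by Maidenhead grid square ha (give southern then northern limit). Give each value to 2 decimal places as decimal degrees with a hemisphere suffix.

90.00° S, 80.00° S

Field H=7, A=0: +7·20° lon, +0·10° lat → SW at lon -40°, lat -90°.
Cell spans 20° lon × 10° lat.
south 90.00° S, north 80.00° S.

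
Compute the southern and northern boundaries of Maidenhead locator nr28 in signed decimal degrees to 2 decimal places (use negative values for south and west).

88.00, 89.00

Field N=13, R=17: +13·20° lon, +17·10° lat → SW at lon 80°, lat 80°.
Square 2, 8: +2·2° lon, +8·1° lat → SW at lon 84°, lat 88°.
Cell spans 2° lon × 1° lat.
south 88.00, north 89.00.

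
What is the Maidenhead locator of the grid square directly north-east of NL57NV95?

NL57ov06

Longitude extended square 9; +1 → 10, wraps to 0, carry into subsquare.
Longitude subsquare n = 13; +1 → 14 = o.
Latitude extended square 5; +1 → 6.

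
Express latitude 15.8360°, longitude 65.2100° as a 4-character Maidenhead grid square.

Shift to the Maidenhead origin (180°W, 90°S): lon 245.21, lat 105.84.
Field: 245.21/20 → 12 → M, 105.84/10 → 10 → K; chars MK.
Square: 5.21/2 → 2, 5.84/1 → 5; chars 25.

MK25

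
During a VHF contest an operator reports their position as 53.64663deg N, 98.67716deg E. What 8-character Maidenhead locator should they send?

NO93ip15

Shift to the Maidenhead origin (180°W, 90°S): lon 278.67716, lat 143.64663.
Field: lon ⌊278.67716/20⌋ = 13 → N; lat ⌊143.64663/10⌋ = 14 → O.
Square: lon ⌊18.67716/2⌋ = 9; lat ⌊3.64663/1⌋ = 3.
Subsquare: lon ⌊0.67716/0.0833333⌋ = 8 → i; lat ⌊0.64663/0.0416667⌋ = 15 → p.
Extended square: lon ⌊0.01049/0.00833333⌋ = 1; lat ⌊0.02163/0.00416667⌋ = 5.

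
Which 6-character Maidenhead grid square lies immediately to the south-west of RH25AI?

Longitude subsquare a = 0; −1 → -1, wraps to 23 = x, carry into square.
Longitude square 2; −1 → 1.
Latitude subsquare i = 8; −1 → 7 = h.

RH15xh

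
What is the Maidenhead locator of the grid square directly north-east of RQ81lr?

RQ81ms

Longitude subsquare l = 11; +1 → 12 = m.
Latitude subsquare r = 17; +1 → 18 = s.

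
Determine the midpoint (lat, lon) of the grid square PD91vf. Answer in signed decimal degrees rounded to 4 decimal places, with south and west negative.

-58.7708, 139.7917

Field P=15, D=3: +15·20° lon, +3·10° lat → SW at lon 120°, lat -60°.
Square 9, 1: +9·2° lon, +1·1° lat → SW at lon 138°, lat -59°.
Subsquare v=21, f=5: +21·0.0833333° lon, +5·0.0416667° lat → SW at lon 139.75°, lat -58.7917°.
Cell spans 0.0833333° lon × 0.0416667° lat. Centre is SW corner plus half of each.
latitude -58.7708, longitude 139.7917.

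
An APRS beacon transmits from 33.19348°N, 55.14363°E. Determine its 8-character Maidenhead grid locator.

Add 180° to longitude and 90° to latitude: 235.14363, 123.19348.
Field: 235.14363/20 → 11 → L, 123.19348/10 → 12 → M; chars LM.
Square: 15.14363/2 → 7, 3.19348/1 → 3; chars 73.
Subsquare: 1.14363/0.0833333 → 13 → n, 0.19348/0.0416667 → 4 → e; chars ne.
Extended square: 0.06030/0.00833333 → 7, 0.02681/0.00416667 → 6; chars 76.

LM73ne76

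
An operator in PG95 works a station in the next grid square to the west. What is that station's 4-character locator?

Longitude square 9; −1 → 8.
The latitude characters are unchanged.

PG85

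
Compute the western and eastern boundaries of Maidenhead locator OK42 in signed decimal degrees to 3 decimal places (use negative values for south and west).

Field O=14, K=10: +14·20° lon, +10·10° lat → SW at lon 100°, lat 10°.
Square 4, 2: +4·2° lon, +2·1° lat → SW at lon 108°, lat 12°.
Cell spans 2° lon × 1° lat.
west 108.000, east 110.000.

108.000, 110.000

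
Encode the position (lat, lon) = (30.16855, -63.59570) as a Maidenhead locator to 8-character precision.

FM80ee80

Offset from 180°W / 90°S: lon 116.40430°, lat 120.16855°.
Field: 116.40430/20 → 5 → F, 120.16855/10 → 12 → M; chars FM.
Square: 16.40430/2 → 8, 0.16855/1 → 0; chars 80.
Subsquare: 0.40430/0.0833333 → 4 → e, 0.16855/0.0416667 → 4 → e; chars ee.
Extended square: 0.07097/0.00833333 → 8, 0.00188/0.00416667 → 0; chars 80.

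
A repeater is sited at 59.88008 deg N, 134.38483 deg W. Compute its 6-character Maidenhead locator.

CO29tv

Offset from 180°W / 90°S: lon 45.6152°, lat 149.8801°.
Field (20°×10°, letters A–R): lon ⌊45.6152/20⌋ = 2 → C; lat ⌊149.8801/10⌋ = 14 → O.
Square (2°×1°, digits 0–9): lon ⌊5.6152/2⌋ = 2; lat ⌊9.8801/1⌋ = 9.
Subsquare (5′×2.5′, letters a–x): lon ⌊1.6152/0.0833333⌋ = 19 → t; lat ⌊0.8801/0.0416667⌋ = 21 → v.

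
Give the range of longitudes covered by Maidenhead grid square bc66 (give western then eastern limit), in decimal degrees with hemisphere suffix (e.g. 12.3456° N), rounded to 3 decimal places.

148.000° W, 146.000° W

Field B=1, C=2: +1·20° lon, +2·10° lat → SW at lon -160°, lat -70°.
Square 6, 6: +6·2° lon, +6·1° lat → SW at lon -148°, lat -64°.
Cell spans 2° lon × 1° lat.
west 148.000° W, east 146.000° W.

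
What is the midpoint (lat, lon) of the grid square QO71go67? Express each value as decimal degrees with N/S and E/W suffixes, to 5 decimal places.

51.61458° N, 154.55417° E

Field Q=16, O=14: +16·20° lon, +14·10° lat → SW at lon 140°, lat 50°.
Square 7, 1: +7·2° lon, +1·1° lat → SW at lon 154°, lat 51°.
Subsquare g=6, o=14: +6·0.0833333° lon, +14·0.0416667° lat → SW at lon 154.5°, lat 51.5833°.
Extended square 6, 7: +6·0.00833333° lon, +7·0.00416667° lat → SW at lon 154.55°, lat 51.6125°.
Cell spans 0.00833333° lon × 0.00416667° lat. Centre is SW corner plus half of each.
latitude 51.61458° N, longitude 154.55417° E.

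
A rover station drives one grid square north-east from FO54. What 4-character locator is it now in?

FO65

Longitude square 5; +1 → 6.
Latitude square 4; +1 → 5.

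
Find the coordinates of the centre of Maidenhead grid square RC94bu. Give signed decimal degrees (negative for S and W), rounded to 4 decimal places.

-65.1458, 178.1250

Field R=17, C=2: +17·20° lon, +2·10° lat → SW at lon 160°, lat -70°.
Square 9, 4: +9·2° lon, +4·1° lat → SW at lon 178°, lat -66°.
Subsquare b=1, u=20: +1·0.0833333° lon, +20·0.0416667° lat → SW at lon 178.083°, lat -65.1667°.
Cell spans 0.0833333° lon × 0.0416667° lat. Centre is SW corner plus half of each.
latitude -65.1458, longitude 178.1250.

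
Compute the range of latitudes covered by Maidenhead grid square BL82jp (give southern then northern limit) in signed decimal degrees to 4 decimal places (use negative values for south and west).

Field B=1, L=11: +1·20° lon, +11·10° lat → SW at lon -160°, lat 20°.
Square 8, 2: +8·2° lon, +2·1° lat → SW at lon -144°, lat 22°.
Subsquare j=9, p=15: +9·0.0833333° lon, +15·0.0416667° lat → SW at lon -143.25°, lat 22.625°.
Cell spans 0.0833333° lon × 0.0416667° lat.
south 22.6250, north 22.6667.

22.6250, 22.6667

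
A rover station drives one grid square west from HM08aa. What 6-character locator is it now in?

GM98xa

Longitude subsquare a = 0; −1 → -1, wraps to 23 = x, carry into square.
Longitude square 0; −1 → -1, wraps to 9, carry into field.
Longitude field H = 7; −1 → 6 = G.
The latitude characters are unchanged.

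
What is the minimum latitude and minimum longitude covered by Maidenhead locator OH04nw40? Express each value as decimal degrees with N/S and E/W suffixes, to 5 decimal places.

15.08333° S, 101.11667° E

Field O=14, H=7: +14·20° lon, +7·10° lat → SW at lon 100°, lat -20°.
Square 0, 4: +0·2° lon, +4·1° lat → SW at lon 100°, lat -16°.
Subsquare n=13, w=22: +13·0.0833333° lon, +22·0.0416667° lat → SW at lon 101.083°, lat -15.0833°.
Extended square 4, 0: +4·0.00833333° lon, +0·0.00416667° lat → SW at lon 101.117°, lat -15.0833°.
latitude 15.08333° S, longitude 101.11667° E.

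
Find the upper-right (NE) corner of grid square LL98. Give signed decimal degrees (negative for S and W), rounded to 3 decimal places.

29.000, 60.000

Field L=11, L=11: +11·20° lon, +11·10° lat → SW at lon 40°, lat 20°.
Square 9, 8: +9·2° lon, +8·1° lat → SW at lon 58°, lat 28°.
Cell spans 2° lon × 1° lat. NE corner is SW corner plus one full cell.
latitude 29.000, longitude 60.000.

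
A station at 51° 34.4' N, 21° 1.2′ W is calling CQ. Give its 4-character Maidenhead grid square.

Offset from 180°W / 90°S: lon 158.98°, lat 141.57°.
Field (20°×10°, letters A–R): lon ⌊158.98/20⌋ = 7 → H; lat ⌊141.57/10⌋ = 14 → O.
Square (2°×1°, digits 0–9): lon ⌊18.98/2⌋ = 9; lat ⌊1.57/1⌋ = 1.

HO91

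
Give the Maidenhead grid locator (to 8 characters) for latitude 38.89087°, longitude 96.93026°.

NM88lv13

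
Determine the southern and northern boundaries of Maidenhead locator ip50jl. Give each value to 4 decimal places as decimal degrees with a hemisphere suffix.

Field I=8, P=15: +8·20° lon, +15·10° lat → SW at lon -20°, lat 60°.
Square 5, 0: +5·2° lon, +0·1° lat → SW at lon -10°, lat 60°.
Subsquare j=9, l=11: +9·0.0833333° lon, +11·0.0416667° lat → SW at lon -9.25°, lat 60.4583°.
Cell spans 0.0833333° lon × 0.0416667° lat.
south 60.4583° N, north 60.5000° N.

60.4583° N, 60.5000° N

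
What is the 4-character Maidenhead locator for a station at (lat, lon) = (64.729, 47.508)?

LP34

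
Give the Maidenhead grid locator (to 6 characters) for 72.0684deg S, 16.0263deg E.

JB87aw

Shift to the Maidenhead origin (180°W, 90°S): lon 196.0263, lat 17.9316.
Field (20°×10°, letters A–R): lon ⌊196.0263/20⌋ = 9 → J; lat ⌊17.9316/10⌋ = 1 → B.
Square (2°×1°, digits 0–9): lon ⌊16.0263/2⌋ = 8; lat ⌊7.9316/1⌋ = 7.
Subsquare (5′×2.5′, letters a–x): lon ⌊0.0263/0.0833333⌋ = 0 → a; lat ⌊0.9316/0.0416667⌋ = 22 → w.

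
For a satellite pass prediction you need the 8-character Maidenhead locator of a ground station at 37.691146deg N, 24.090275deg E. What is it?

KM27bq05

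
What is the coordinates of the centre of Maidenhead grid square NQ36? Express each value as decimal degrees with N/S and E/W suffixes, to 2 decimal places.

76.50° N, 87.00° E

Field N=13, Q=16: +13·20° lon, +16·10° lat → SW at lon 80°, lat 70°.
Square 3, 6: +3·2° lon, +6·1° lat → SW at lon 86°, lat 76°.
Cell spans 2° lon × 1° lat. Centre is SW corner plus half of each.
latitude 76.50° N, longitude 87.00° E.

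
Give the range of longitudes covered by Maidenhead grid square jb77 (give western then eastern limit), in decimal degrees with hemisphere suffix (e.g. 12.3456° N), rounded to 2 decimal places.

14.00° E, 16.00° E

Field J=9, B=1: +9·20° lon, +1·10° lat → SW at lon 0°, lat -80°.
Square 7, 7: +7·2° lon, +7·1° lat → SW at lon 14°, lat -73°.
Cell spans 2° lon × 1° lat.
west 14.00° E, east 16.00° E.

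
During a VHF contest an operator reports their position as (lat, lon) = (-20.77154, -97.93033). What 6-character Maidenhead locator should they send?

Add 180° to longitude and 90° to latitude: 82.0697, 69.2285.
Field: 82.0697/20 → 4 → E, 69.2285/10 → 6 → G; chars EG.
Square: 2.0697/2 → 1, 9.2285/1 → 9; chars 19.
Subsquare: 0.0697/0.0833333 → 0 → a, 0.2285/0.0416667 → 5 → f; chars af.

EG19af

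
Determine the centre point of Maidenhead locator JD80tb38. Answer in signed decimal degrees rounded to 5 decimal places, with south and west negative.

-59.92292, 17.61250

Field J=9, D=3: +9·20° lon, +3·10° lat → SW at lon 0°, lat -60°.
Square 8, 0: +8·2° lon, +0·1° lat → SW at lon 16°, lat -60°.
Subsquare t=19, b=1: +19·0.0833333° lon, +1·0.0416667° lat → SW at lon 17.5833°, lat -59.9583°.
Extended square 3, 8: +3·0.00833333° lon, +8·0.00416667° lat → SW at lon 17.6083°, lat -59.925°.
Cell spans 0.00833333° lon × 0.00416667° lat. Centre is SW corner plus half of each.
latitude -59.92292, longitude 17.61250.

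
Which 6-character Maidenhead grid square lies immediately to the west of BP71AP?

BP61xp

Longitude subsquare a = 0; −1 → -1, wraps to 23 = x, carry into square.
Longitude square 7; −1 → 6.
The latitude characters are unchanged.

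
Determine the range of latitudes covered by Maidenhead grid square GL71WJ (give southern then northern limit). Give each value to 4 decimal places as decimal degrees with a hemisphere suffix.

Field G=6, L=11: +6·20° lon, +11·10° lat → SW at lon -60°, lat 20°.
Square 7, 1: +7·2° lon, +1·1° lat → SW at lon -46°, lat 21°.
Subsquare w=22, j=9: +22·0.0833333° lon, +9·0.0416667° lat → SW at lon -44.1667°, lat 21.375°.
Cell spans 0.0833333° lon × 0.0416667° lat.
south 21.3750° N, north 21.4167° N.

21.3750° N, 21.4167° N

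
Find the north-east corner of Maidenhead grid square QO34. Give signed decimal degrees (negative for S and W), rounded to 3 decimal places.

Field Q=16, O=14: +16·20° lon, +14·10° lat → SW at lon 140°, lat 50°.
Square 3, 4: +3·2° lon, +4·1° lat → SW at lon 146°, lat 54°.
Cell spans 2° lon × 1° lat. NE corner is SW corner plus one full cell.
latitude 55.000, longitude 148.000.

55.000, 148.000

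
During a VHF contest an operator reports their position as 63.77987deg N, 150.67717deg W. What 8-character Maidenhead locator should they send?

BP43ps87

Add 180° to longitude and 90° to latitude: 29.32283, 153.77987.
Field (20°×10°, letters A–R): 29.32283/20 → 1 → B, 153.77987/10 → 15 → P; chars BP.
Square (2°×1°, digits 0–9): 9.32283/2 → 4, 3.77987/1 → 3; chars 43.
Subsquare (5′×2.5′, letters a–x): 1.32283/0.0833333 → 15 → p, 0.77987/0.0416667 → 18 → s; chars ps.
Extended square (30″×15″, digits 0–9): 0.07283/0.00833333 → 8, 0.02987/0.00416667 → 7; chars 87.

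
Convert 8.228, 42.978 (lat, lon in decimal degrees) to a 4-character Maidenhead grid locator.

LJ18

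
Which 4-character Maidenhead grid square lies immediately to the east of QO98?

Longitude square 9; +1 → 10, wraps to 0, carry into field.
Longitude field Q = 16; +1 → 17 = R.
The latitude characters are unchanged.

RO08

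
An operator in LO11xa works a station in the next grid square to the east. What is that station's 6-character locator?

LO21aa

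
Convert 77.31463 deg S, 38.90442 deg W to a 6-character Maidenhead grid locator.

Shift to the Maidenhead origin (180°W, 90°S): lon 141.0956, lat 12.6854.
Field (20°×10°, letters A–R): 141.0956/20 → 7 → H, 12.6854/10 → 1 → B; chars HB.
Square (2°×1°, digits 0–9): 1.0956/2 → 0, 2.6854/1 → 2; chars 02.
Subsquare (5′×2.5′, letters a–x): 1.0956/0.0833333 → 13 → n, 0.6854/0.0416667 → 16 → q; chars nq.

HB02nq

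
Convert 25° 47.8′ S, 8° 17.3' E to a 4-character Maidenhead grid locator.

JG44

Add 180° to longitude and 90° to latitude: 188.29, 64.20.
Field (20°×10°, letters A–R): 188.29/20 → 9 → J, 64.20/10 → 6 → G; chars JG.
Square (2°×1°, digits 0–9): 8.29/2 → 4, 4.20/1 → 4; chars 44.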